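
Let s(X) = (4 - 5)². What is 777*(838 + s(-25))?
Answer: 651903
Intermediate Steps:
s(X) = 1 (s(X) = (-1)² = 1)
777*(838 + s(-25)) = 777*(838 + 1) = 777*839 = 651903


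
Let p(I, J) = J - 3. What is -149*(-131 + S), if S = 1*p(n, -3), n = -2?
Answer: 20413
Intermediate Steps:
p(I, J) = -3 + J
S = -6 (S = 1*(-3 - 3) = 1*(-6) = -6)
-149*(-131 + S) = -149*(-131 - 6) = -149*(-137) = 20413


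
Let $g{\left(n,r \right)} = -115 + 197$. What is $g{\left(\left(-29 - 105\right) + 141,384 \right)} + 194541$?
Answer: $194623$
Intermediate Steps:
$g{\left(n,r \right)} = 82$
$g{\left(\left(-29 - 105\right) + 141,384 \right)} + 194541 = 82 + 194541 = 194623$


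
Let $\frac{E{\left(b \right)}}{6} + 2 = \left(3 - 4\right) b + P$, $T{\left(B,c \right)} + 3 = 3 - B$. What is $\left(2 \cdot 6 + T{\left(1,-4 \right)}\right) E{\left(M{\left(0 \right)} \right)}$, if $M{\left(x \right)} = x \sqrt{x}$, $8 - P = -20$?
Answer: $1716$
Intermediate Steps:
$P = 28$ ($P = 8 - -20 = 8 + 20 = 28$)
$M{\left(x \right)} = x^{\frac{3}{2}}$
$T{\left(B,c \right)} = - B$ ($T{\left(B,c \right)} = -3 - \left(-3 + B\right) = - B$)
$E{\left(b \right)} = 156 - 6 b$ ($E{\left(b \right)} = -12 + 6 \left(\left(3 - 4\right) b + 28\right) = -12 + 6 \left(- b + 28\right) = -12 + 6 \left(28 - b\right) = -12 - \left(-168 + 6 b\right) = 156 - 6 b$)
$\left(2 \cdot 6 + T{\left(1,-4 \right)}\right) E{\left(M{\left(0 \right)} \right)} = \left(2 \cdot 6 - 1\right) \left(156 - 6 \cdot 0^{\frac{3}{2}}\right) = \left(12 - 1\right) \left(156 - 0\right) = 11 \left(156 + 0\right) = 11 \cdot 156 = 1716$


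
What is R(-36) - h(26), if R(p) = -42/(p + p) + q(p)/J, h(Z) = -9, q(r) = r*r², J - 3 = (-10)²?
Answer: -548027/1236 ≈ -443.39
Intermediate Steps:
J = 103 (J = 3 + (-10)² = 3 + 100 = 103)
q(r) = r³
R(p) = -21/p + p³/103 (R(p) = -42/(p + p) + p³/103 = -42*1/(2*p) + p³*(1/103) = -21/p + p³/103)
R(-36) - h(26) = (1/103)*(-2163 + (-36)⁴)/(-36) - 1*(-9) = (1/103)*(-1/36)*(-2163 + 1679616) + 9 = (1/103)*(-1/36)*1677453 + 9 = -559151/1236 + 9 = -548027/1236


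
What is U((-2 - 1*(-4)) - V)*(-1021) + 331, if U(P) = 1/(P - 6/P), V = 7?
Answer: 11394/19 ≈ 599.68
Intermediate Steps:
U((-2 - 1*(-4)) - V)*(-1021) + 331 = (((-2 - 1*(-4)) - 1*7)/(-6 + ((-2 - 1*(-4)) - 1*7)²))*(-1021) + 331 = (((-2 + 4) - 7)/(-6 + ((-2 + 4) - 7)²))*(-1021) + 331 = ((2 - 7)/(-6 + (2 - 7)²))*(-1021) + 331 = -5/(-6 + (-5)²)*(-1021) + 331 = -5/(-6 + 25)*(-1021) + 331 = -5/19*(-1021) + 331 = 5105/19 + 331 = 11394/19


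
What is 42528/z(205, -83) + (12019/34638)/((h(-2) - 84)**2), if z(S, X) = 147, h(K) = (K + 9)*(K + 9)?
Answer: 12275719219/42431550 ≈ 289.31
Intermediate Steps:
h(K) = (9 + K)**2 (h(K) = (9 + K)*(9 + K) = (9 + K)**2)
42528/z(205, -83) + (12019/34638)/((h(-2) - 84)**2) = 42528/147 + (12019/34638)/(((9 - 2)**2 - 84)**2) = 42528*(1/147) + (12019*(1/34638))/((7**2 - 84)**2) = 14176/49 + 12019/(34638*((49 - 84)**2)) = 14176/49 + 12019/(34638*((-35)**2)) = 14176/49 + (12019/34638)/1225 = 14176/49 + (12019/34638)*(1/1225) = 14176/49 + 1717/6061650 = 12275719219/42431550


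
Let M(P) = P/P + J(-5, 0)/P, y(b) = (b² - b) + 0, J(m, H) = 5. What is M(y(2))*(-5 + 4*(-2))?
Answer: -91/2 ≈ -45.500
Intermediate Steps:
y(b) = b² - b
M(P) = 1 + 5/P (M(P) = P/P + 5/P = 1 + 5/P)
M(y(2))*(-5 + 4*(-2)) = ((5 + 2*(-1 + 2))/((2*(-1 + 2))))*(-5 + 4*(-2)) = ((5 + 2*1)/((2*1)))*(-5 - 8) = ((5 + 2)/2)*(-13) = ((½)*7)*(-13) = (7/2)*(-13) = -91/2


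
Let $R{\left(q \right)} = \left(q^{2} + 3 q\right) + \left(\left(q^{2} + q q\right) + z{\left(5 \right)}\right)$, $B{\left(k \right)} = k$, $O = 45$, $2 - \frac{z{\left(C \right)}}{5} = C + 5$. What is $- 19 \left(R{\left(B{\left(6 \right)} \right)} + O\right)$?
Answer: $-2489$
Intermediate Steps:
$z{\left(C \right)} = -15 - 5 C$ ($z{\left(C \right)} = 10 - 5 \left(C + 5\right) = 10 - 5 \left(5 + C\right) = 10 - \left(25 + 5 C\right) = -15 - 5 C$)
$R{\left(q \right)} = -40 + 3 q + 3 q^{2}$ ($R{\left(q \right)} = \left(q^{2} + 3 q\right) - \left(40 - q^{2} - q q\right) = \left(q^{2} + 3 q\right) + \left(\left(q^{2} + q^{2}\right) - 40\right) = \left(q^{2} + 3 q\right) + \left(2 q^{2} - 40\right) = \left(q^{2} + 3 q\right) + \left(-40 + 2 q^{2}\right) = -40 + 3 q + 3 q^{2}$)
$- 19 \left(R{\left(B{\left(6 \right)} \right)} + O\right) = - 19 \left(\left(-40 + 3 \cdot 6 + 3 \cdot 6^{2}\right) + 45\right) = - 19 \left(\left(-40 + 18 + 3 \cdot 36\right) + 45\right) = - 19 \left(\left(-40 + 18 + 108\right) + 45\right) = - 19 \left(86 + 45\right) = \left(-19\right) 131 = -2489$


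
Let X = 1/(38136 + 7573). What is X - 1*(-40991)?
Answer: 1873657620/45709 ≈ 40991.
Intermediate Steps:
X = 1/45709 ≈ 2.1878e-5
X - 1*(-40991) = 1/45709 - 1*(-40991) = 1/45709 + 40991 = 1873657620/45709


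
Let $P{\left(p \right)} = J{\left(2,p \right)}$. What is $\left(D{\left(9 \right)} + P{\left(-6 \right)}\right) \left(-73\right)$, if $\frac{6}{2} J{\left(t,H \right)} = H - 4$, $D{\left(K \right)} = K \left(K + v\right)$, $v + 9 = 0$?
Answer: $\frac{730}{3} \approx 243.33$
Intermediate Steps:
$v = -9$ ($v = -9 + 0 = -9$)
$D{\left(K \right)} = K \left(-9 + K\right)$ ($D{\left(K \right)} = K \left(K - 9\right) = K \left(-9 + K\right)$)
$J{\left(t,H \right)} = - \frac{4}{3} + \frac{H}{3}$ ($J{\left(t,H \right)} = \frac{H - 4}{3} = \frac{-4 + H}{3} = - \frac{4}{3} + \frac{H}{3}$)
$P{\left(p \right)} = - \frac{4}{3} + \frac{p}{3}$
$\left(D{\left(9 \right)} + P{\left(-6 \right)}\right) \left(-73\right) = \left(9 \left(-9 + 9\right) + \left(- \frac{4}{3} + \frac{1}{3} \left(-6\right)\right)\right) \left(-73\right) = \left(9 \cdot 0 - \frac{10}{3}\right) \left(-73\right) = \left(0 - \frac{10}{3}\right) \left(-73\right) = \left(- \frac{10}{3}\right) \left(-73\right) = \frac{730}{3}$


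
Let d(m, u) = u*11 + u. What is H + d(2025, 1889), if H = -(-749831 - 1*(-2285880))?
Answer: -1513381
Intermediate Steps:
d(m, u) = 12*u (d(m, u) = 11*u + u = 12*u)
H = -1536049 (H = -(-749831 + 2285880) = -1*1536049 = -1536049)
H + d(2025, 1889) = -1536049 + 12*1889 = -1536049 + 22668 = -1513381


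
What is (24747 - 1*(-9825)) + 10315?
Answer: 44887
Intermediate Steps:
(24747 - 1*(-9825)) + 10315 = (24747 + 9825) + 10315 = 34572 + 10315 = 44887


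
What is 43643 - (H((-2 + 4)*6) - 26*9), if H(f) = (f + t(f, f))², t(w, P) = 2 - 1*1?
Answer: 43708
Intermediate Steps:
t(w, P) = 1 (t(w, P) = 2 - 1 = 1)
H(f) = (1 + f)² (H(f) = (f + 1)² = (1 + f)²)
43643 - (H((-2 + 4)*6) - 26*9) = 43643 - ((1 + (-2 + 4)*6)² - 26*9) = 43643 - ((1 + 2*6)² - 234) = 43643 - ((1 + 12)² - 234) = 43643 - (13² - 234) = 43643 - (169 - 234) = 43643 - 1*(-65) = 43643 + 65 = 43708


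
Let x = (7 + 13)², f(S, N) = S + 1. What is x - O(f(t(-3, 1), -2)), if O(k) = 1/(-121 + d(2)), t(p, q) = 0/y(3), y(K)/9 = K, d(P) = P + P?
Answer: 46801/117 ≈ 400.01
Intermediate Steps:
d(P) = 2*P
y(K) = 9*K
t(p, q) = 0 (t(p, q) = 0/((9*3)) = 0/27 = 0*(1/27) = 0)
f(S, N) = 1 + S
x = 400 (x = 20² = 400)
O(k) = -1/117 (O(k) = 1/(-121 + 2*2) = 1/(-121 + 4) = 1/(-117) = -1/117)
x - O(f(t(-3, 1), -2)) = 400 - 1*(-1/117) = 400 + 1/117 = 46801/117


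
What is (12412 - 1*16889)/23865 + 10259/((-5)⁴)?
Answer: 1308286/80625 ≈ 16.227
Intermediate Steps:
(12412 - 1*16889)/23865 + 10259/((-5)⁴) = (12412 - 16889)*(1/23865) + 10259/625 = -4477*1/23865 + 10259*(1/625) = -121/645 + 10259/625 = 1308286/80625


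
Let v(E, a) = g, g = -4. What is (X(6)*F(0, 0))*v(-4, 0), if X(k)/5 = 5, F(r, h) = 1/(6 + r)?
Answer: -50/3 ≈ -16.667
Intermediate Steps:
v(E, a) = -4
X(k) = 25 (X(k) = 5*5 = 25)
(X(6)*F(0, 0))*v(-4, 0) = (25/(6 + 0))*(-4) = (25/6)*(-4) = -50/3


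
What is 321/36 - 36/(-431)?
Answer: 46549/5172 ≈ 9.0002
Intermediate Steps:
321/36 - 36/(-431) = 321*(1/36) - 36*(-1/431) = 107/12 + 36/431 = 46549/5172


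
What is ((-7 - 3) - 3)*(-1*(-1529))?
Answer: -19877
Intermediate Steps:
((-7 - 3) - 3)*(-1*(-1529)) = (-10 - 3)*1529 = -13*1529 = -19877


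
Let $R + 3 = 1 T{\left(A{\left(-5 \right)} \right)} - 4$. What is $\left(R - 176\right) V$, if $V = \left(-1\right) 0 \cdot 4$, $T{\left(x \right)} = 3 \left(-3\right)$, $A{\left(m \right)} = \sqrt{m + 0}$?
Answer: $0$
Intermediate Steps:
$A{\left(m \right)} = \sqrt{m}$
$T{\left(x \right)} = -9$
$V = 0$ ($V = 0 \cdot 4 = 0$)
$R = -16$ ($R = -3 + \left(1 \left(-9\right) - 4\right) = -3 - 13 = -16$)
$\left(R - 176\right) V = \left(-16 - 176\right) 0 = \left(-192\right) 0 = 0$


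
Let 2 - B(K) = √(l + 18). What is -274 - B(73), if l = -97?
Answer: -276 + I*√79 ≈ -276.0 + 8.8882*I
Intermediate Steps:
B(K) = 2 - I*√79 (B(K) = 2 - √(-97 + 18) = 2 - √(-79) = 2 - I*√79)
-274 - B(73) = -274 - (2 - I*√79) = -274 + (-2 + I*√79) = -276 + I*√79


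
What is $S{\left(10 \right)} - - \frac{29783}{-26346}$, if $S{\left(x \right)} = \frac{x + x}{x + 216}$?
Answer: $- \frac{3102019}{2977098} \approx -1.042$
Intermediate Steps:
$S{\left(x \right)} = \frac{2 x}{216 + x}$
$S{\left(10 \right)} - - \frac{29783}{-26346} = 2 \cdot 10 \frac{1}{216 + 10} - - \frac{29783}{-26346} = 2 \cdot 10 \cdot \frac{1}{226} - \left(-29783\right) \left(- \frac{1}{26346}\right) = 2 \cdot 10 \cdot \frac{1}{226} - \frac{29783}{26346} = \frac{10}{113} - \frac{29783}{26346} = - \frac{3102019}{2977098}$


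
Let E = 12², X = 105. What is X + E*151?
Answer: 21849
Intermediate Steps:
E = 144
X + E*151 = 105 + 144*151 = 105 + 21744 = 21849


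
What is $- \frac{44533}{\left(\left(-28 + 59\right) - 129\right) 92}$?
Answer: $\frac{44533}{9016} \approx 4.9393$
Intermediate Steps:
$- \frac{44533}{\left(\left(-28 + 59\right) - 129\right) 92} = - \frac{44533}{\left(31 - 129\right) 92} = - \frac{44533}{\left(-98\right) 92} = - \frac{44533}{-9016} = \left(-44533\right) \left(- \frac{1}{9016}\right) = \frac{44533}{9016}$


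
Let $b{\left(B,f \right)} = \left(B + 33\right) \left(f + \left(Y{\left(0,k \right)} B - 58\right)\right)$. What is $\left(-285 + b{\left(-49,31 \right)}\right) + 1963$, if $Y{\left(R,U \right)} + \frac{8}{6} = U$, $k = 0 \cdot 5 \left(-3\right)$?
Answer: $\frac{3194}{3} \approx 1064.7$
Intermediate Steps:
$k = 0$ ($k = 0 \left(-3\right) = 0$)
$Y{\left(R,U \right)} = - \frac{4}{3} + U$
$b{\left(B,f \right)} = \left(33 + B\right) \left(-58 + f - \frac{4 B}{3}\right)$ ($b{\left(B,f \right)} = \left(B + 33\right) \left(f + \left(\left(- \frac{4}{3} + 0\right) B - 58\right)\right) = \left(33 + B\right) \left(f - \left(58 + \frac{4 B}{3}\right)\right) = \left(33 + B\right) \left(-58 + f - \frac{4 B}{3}\right)$)
$\left(-285 + b{\left(-49,31 \right)}\right) + 1963 = \left(-285 - \left(-2588 + \frac{9604}{3}\right)\right) + 1963 = \left(-285 - \frac{1840}{3}\right) + 1963 = - \frac{2695}{3} + 1963 = \frac{3194}{3}$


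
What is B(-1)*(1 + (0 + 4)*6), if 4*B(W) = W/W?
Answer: 25/4 ≈ 6.2500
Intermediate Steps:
B(W) = 1/4 (B(W) = (W/W)/4 = (1/4)*1 = 1/4)
B(-1)*(1 + (0 + 4)*6) = (1 + (0 + 4)*6)/4 = (1 + 4*6)/4 = (1 + 24)/4 = (1/4)*25 = 25/4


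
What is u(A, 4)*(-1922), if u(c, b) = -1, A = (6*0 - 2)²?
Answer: 1922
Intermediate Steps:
A = 4 (A = (0 - 2)² = (-2)² = 4)
u(A, 4)*(-1922) = -1*(-1922) = 1922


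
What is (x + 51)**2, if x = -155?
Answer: 10816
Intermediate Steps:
(x + 51)**2 = (-155 + 51)**2 = (-104)**2 = 10816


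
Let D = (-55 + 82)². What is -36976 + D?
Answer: -36247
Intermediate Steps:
D = 729 (D = 27² = 729)
-36976 + D = -36976 + 729 = -36247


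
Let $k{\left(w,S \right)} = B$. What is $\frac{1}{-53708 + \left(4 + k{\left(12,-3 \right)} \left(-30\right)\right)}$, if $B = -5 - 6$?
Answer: $- \frac{1}{53374} \approx -1.8736 \cdot 10^{-5}$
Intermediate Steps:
$B = -11$
$k{\left(w,S \right)} = -11$
$\frac{1}{-53708 + \left(4 + k{\left(12,-3 \right)} \left(-30\right)\right)} = \frac{1}{-53708 + \left(4 - -330\right)} = \frac{1}{-53708 + \left(4 + 330\right)} = \frac{1}{-53708 + 334} = \frac{1}{-53374} = - \frac{1}{53374}$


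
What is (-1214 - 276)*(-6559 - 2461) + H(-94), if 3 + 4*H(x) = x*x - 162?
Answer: 53767871/4 ≈ 1.3442e+7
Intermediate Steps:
H(x) = -165/4 + x²/4 (H(x) = -¾ + (x*x - 162)/4 = -¾ + (x² - 162)/4 = -¾ + (-162 + x²)/4 = -¾ + (-81/2 + x²/4) = -165/4 + x²/4)
(-1214 - 276)*(-6559 - 2461) + H(-94) = (-1214 - 276)*(-6559 - 2461) + (-165/4 + (¼)*(-94)²) = -1490*(-9020) + (-165/4 + (¼)*8836) = 13439800 + (-165/4 + 2209) = 13439800 + 8671/4 = 53767871/4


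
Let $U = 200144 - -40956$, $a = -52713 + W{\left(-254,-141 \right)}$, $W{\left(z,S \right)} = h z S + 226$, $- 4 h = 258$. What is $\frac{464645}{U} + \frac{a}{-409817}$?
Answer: $\frac{152003151793}{19761375740} \approx 7.6919$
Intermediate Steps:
$h = - \frac{129}{2}$ ($h = \left(- \frac{1}{4}\right) 258 = - \frac{129}{2} \approx -64.5$)
$W{\left(z,S \right)} = 226 - \frac{129 S z}{2}$ ($W{\left(z,S \right)} = - \frac{129 z}{2} S + 226 = - \frac{129 S z}{2} + 226 = 226 - \frac{129 S z}{2}$)
$a = -2362490$ ($a = -52713 + \left(226 - \left(- \frac{18189}{2}\right) \left(-254\right)\right) = -52713 + \left(226 - 2310003\right) = -52713 - 2309777 = -2362490$)
$U = 241100$ ($U = 200144 + 40956 = 241100$)
$\frac{464645}{U} + \frac{a}{-409817} = \frac{464645}{241100} - \frac{2362490}{-409817} = 464645 \cdot \frac{1}{241100} - - \frac{2362490}{409817} = \frac{92929}{48220} + \frac{2362490}{409817} = \frac{152003151793}{19761375740}$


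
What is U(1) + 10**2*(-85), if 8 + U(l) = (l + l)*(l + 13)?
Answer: -8480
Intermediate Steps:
U(l) = -8 + 2*l*(13 + l) (U(l) = -8 + (l + l)*(l + 13) = -8 + (2*l)*(13 + l) = -8 + 2*l*(13 + l))
U(1) + 10**2*(-85) = (-8 + 2*1**2 + 26*1) + 10**2*(-85) = (-8 + 2*1 + 26) + 100*(-85) = (-8 + 2 + 26) - 8500 = 20 - 8500 = -8480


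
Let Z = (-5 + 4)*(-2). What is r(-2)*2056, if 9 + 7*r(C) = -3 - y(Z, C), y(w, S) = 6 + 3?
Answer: -6168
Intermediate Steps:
Z = 2 (Z = -1*(-2) = 2)
y(w, S) = 9
r(C) = -3 (r(C) = -9/7 + (-3 - 1*9)/7 = -9/7 + (-3 - 9)/7 = -9/7 + (⅐)*(-12) = -9/7 - 12/7 = -3)
r(-2)*2056 = -3*2056 = -6168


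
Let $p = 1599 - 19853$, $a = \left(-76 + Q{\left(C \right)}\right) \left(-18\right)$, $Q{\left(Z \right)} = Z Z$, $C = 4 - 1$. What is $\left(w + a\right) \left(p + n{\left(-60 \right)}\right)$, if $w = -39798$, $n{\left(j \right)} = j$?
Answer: $706773888$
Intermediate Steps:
$C = 3$
$Q{\left(Z \right)} = Z^{2}$
$a = 1206$ ($a = \left(-76 + 3^{2}\right) \left(-18\right) = \left(-76 + 9\right) \left(-18\right) = \left(-67\right) \left(-18\right) = 1206$)
$p = -18254$ ($p = 1599 - 19853 = -18254$)
$\left(w + a\right) \left(p + n{\left(-60 \right)}\right) = \left(-39798 + 1206\right) \left(-18254 - 60\right) = \left(-38592\right) \left(-18314\right) = 706773888$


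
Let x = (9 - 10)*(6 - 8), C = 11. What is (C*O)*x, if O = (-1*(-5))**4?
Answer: 13750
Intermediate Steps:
x = 2 (x = -1*(-2) = 2)
O = 625 (O = 5**4 = 625)
(C*O)*x = (11*625)*2 = 6875*2 = 13750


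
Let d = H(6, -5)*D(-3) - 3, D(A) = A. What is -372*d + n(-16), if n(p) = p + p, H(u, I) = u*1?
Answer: 7780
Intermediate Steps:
H(u, I) = u
n(p) = 2*p
d = -21 (d = 6*(-3) - 3 = -18 - 3 = -21)
-372*d + n(-16) = -372*(-21) + 2*(-16) = 7812 - 32 = 7780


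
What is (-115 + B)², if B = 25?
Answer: 8100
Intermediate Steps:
(-115 + B)² = (-115 + 25)² = (-90)² = 8100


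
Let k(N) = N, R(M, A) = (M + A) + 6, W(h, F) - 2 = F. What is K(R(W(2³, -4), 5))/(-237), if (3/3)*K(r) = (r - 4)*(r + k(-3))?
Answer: -10/79 ≈ -0.12658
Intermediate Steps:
W(h, F) = 2 + F
R(M, A) = 6 + A + M (R(M, A) = (A + M) + 6 = 6 + A + M)
K(r) = (-4 + r)*(-3 + r) (K(r) = (r - 4)*(r - 3) = (-4 + r)*(-3 + r))
K(R(W(2³, -4), 5))/(-237) = (12 + (6 + 5 + (2 - 4))² - 7*(6 + 5 + (2 - 4)))/(-237) = (12 + (6 + 5 - 2)² - 7*(6 + 5 - 2))*(-1/237) = (12 + 9² - 7*9)*(-1/237) = (12 + 81 - 63)*(-1/237) = 30*(-1/237) = -10/79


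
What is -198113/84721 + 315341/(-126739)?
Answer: -2727613072/565129201 ≈ -4.8265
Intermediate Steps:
-198113/84721 + 315341/(-126739) = -198113*1/84721 + 315341*(-1/126739) = -10427/4459 - 315341/126739 = -2727613072/565129201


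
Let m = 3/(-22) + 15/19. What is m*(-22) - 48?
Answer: -1185/19 ≈ -62.368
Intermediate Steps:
m = 273/418 (m = 3*(-1/22) + 15*(1/19) = -3/22 + 15/19 = 273/418 ≈ 0.65311)
m*(-22) - 48 = (273/418)*(-22) - 48 = -273/19 - 48 = -1185/19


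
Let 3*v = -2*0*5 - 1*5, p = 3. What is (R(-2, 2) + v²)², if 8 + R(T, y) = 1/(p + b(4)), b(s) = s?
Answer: 102400/3969 ≈ 25.800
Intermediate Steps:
R(T, y) = -55/7 (R(T, y) = -8 + 1/(3 + 4) = -8 + 1/7 = -8 + ⅐ = -55/7)
v = -5/3 (v = (-2*0*5 - 1*5)/3 = (0*5 - 5)/3 = (0 - 5)/3 = (⅓)*(-5) = -5/3 ≈ -1.6667)
(R(-2, 2) + v²)² = (-55/7 + (-5/3)²)² = (-55/7 + 25/9)² = (-320/63)² = 102400/3969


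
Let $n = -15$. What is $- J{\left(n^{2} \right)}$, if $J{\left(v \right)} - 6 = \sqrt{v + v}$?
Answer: $-6 - 15 \sqrt{2} \approx -27.213$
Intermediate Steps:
$J{\left(v \right)} = 6 + \sqrt{2} \sqrt{v}$ ($J{\left(v \right)} = 6 + \sqrt{v + v} = 6 + \sqrt{2 v} = 6 + \sqrt{2} \sqrt{v}$)
$- J{\left(n^{2} \right)} = - (6 + \sqrt{2} \sqrt{\left(-15\right)^{2}}) = - (6 + \sqrt{2} \sqrt{225}) = - (6 + \sqrt{2} \cdot 15) = - (6 + 15 \sqrt{2}) = -6 - 15 \sqrt{2}$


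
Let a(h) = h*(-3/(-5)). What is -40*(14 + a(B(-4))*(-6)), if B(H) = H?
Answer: -1136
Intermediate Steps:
a(h) = 3*h/5 (a(h) = h*(-3*(-⅕)) = h*(⅗) = 3*h/5)
-40*(14 + a(B(-4))*(-6)) = -40*(14 + ((⅗)*(-4))*(-6)) = -40*(14 - 12/5*(-6)) = -40*(14 + 72/5) = -40*142/5 = -1136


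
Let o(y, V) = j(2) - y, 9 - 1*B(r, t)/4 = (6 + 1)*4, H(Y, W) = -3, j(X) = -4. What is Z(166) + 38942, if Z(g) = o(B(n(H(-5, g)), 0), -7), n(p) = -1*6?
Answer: 39014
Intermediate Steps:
n(p) = -6
B(r, t) = -76 (B(r, t) = 36 - 4*(6 + 1)*4 = 36 - 28*4 = 36 - 4*28 = 36 - 112 = -76)
o(y, V) = -4 - y
Z(g) = 72 (Z(g) = -4 - 1*(-76) = -4 + 76 = 72)
Z(166) + 38942 = 72 + 38942 = 39014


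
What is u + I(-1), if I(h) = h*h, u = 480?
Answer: 481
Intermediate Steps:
I(h) = h²
u + I(-1) = 480 + (-1)² = 480 + 1 = 481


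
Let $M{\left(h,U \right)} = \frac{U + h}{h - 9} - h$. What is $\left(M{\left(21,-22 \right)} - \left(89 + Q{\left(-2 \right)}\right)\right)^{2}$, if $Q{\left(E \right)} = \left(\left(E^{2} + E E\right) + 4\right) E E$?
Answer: $\frac{3598609}{144} \approx 24990.0$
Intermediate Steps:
$M{\left(h,U \right)} = - h + \frac{U + h}{-9 + h}$ ($M{\left(h,U \right)} = \frac{U + h}{-9 + h} - h = - h + \frac{U + h}{-9 + h}$)
$Q{\left(E \right)} = E^{2} \left(4 + 2 E^{2}\right)$ ($Q{\left(E \right)} = \left(\left(E^{2} + E^{2}\right) + 4\right) E E = \left(2 E^{2} + 4\right) E E = \left(4 + 2 E^{2}\right) E E = E \left(4 + 2 E^{2}\right) E = E^{2} \left(4 + 2 E^{2}\right)$)
$\left(M{\left(21,-22 \right)} - \left(89 + Q{\left(-2 \right)}\right)\right)^{2} = \left(\frac{-22 - 21^{2} + 10 \cdot 21}{-9 + 21} - \left(89 + 2 \left(-2\right)^{2} \left(2 + \left(-2\right)^{2}\right)\right)\right)^{2} = \left(\frac{-22 - 441 + 210}{12} - \left(89 + 2 \cdot 4 \left(2 + 4\right)\right)\right)^{2} = \left(\frac{-22 - 441 + 210}{12} - \left(89 + 2 \cdot 4 \cdot 6\right)\right)^{2} = \left(\frac{1}{12} \left(-253\right) - 137\right)^{2} = \left(- \frac{253}{12} - 137\right)^{2} = \left(- \frac{1897}{12}\right)^{2} = \frac{3598609}{144}$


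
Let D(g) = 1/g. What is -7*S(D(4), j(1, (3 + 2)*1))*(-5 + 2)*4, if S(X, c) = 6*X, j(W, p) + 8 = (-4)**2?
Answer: 126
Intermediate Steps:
j(W, p) = 8 (j(W, p) = -8 + (-4)**2 = -8 + 16 = 8)
-7*S(D(4), j(1, (3 + 2)*1))*(-5 + 2)*4 = -7*6/4*(-5 + 2)*4 = -7*6*(1/4)*(-3)*4 = -21*(-3)/2*4 = -7*(-9/2)*4 = (63/2)*4 = 126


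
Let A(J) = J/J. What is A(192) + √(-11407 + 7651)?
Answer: 1 + 2*I*√939 ≈ 1.0 + 61.286*I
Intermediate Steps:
A(J) = 1
A(192) + √(-11407 + 7651) = 1 + √(-11407 + 7651) = 1 + √(-3756) = 1 + 2*I*√939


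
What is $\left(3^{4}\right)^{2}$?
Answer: $6561$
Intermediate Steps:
$\left(3^{4}\right)^{2} = 81^{2} = 6561$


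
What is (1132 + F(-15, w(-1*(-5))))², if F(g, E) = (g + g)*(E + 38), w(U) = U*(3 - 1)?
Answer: 94864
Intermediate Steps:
w(U) = 2*U (w(U) = U*2 = 2*U)
F(g, E) = 2*g*(38 + E) (F(g, E) = (2*g)*(38 + E) = 2*g*(38 + E))
(1132 + F(-15, w(-1*(-5))))² = (1132 + 2*(-15)*(38 + 2*(-1*(-5))))² = (1132 + 2*(-15)*(38 + 2*5))² = (1132 + 2*(-15)*(38 + 10))² = (1132 + 2*(-15)*48)² = (1132 - 1440)² = (-308)² = 94864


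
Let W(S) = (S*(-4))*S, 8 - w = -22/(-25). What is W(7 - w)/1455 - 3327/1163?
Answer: -1008510831/352534375 ≈ -2.8607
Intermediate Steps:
w = 178/25 (w = 8 - (-22)/(-25) = 8 - (-22)*(-1)/25 = 8 - 1*22/25 = 8 - 22/25 = 178/25 ≈ 7.1200)
W(S) = -4*S**2 (W(S) = (-4*S)*S = -4*S**2)
W(7 - w)/1455 - 3327/1163 = -4*(7 - 1*178/25)**2/1455 - 3327/1163 = -4*(7 - 178/25)**2*(1/1455) - 3327*1/1163 = -4*(-3/25)**2*(1/1455) - 3327/1163 = -4*9/625*(1/1455) - 3327/1163 = -36/625*1/1455 - 3327/1163 = -12/303125 - 3327/1163 = -1008510831/352534375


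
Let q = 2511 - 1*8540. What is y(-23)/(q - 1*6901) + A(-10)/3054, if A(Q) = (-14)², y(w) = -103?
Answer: 158269/2193790 ≈ 0.072144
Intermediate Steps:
A(Q) = 196
q = -6029 (q = 2511 - 8540 = -6029)
y(-23)/(q - 1*6901) + A(-10)/3054 = -103/(-6029 - 1*6901) + 196/3054 = -103/(-6029 - 6901) + 196*(1/3054) = -103/(-12930) + 98/1527 = -103*(-1/12930) + 98/1527 = 103/12930 + 98/1527 = 158269/2193790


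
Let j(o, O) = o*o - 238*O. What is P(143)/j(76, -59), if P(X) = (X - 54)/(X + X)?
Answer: 89/5667948 ≈ 1.5702e-5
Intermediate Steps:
j(o, O) = o² - 238*O
P(X) = (-54 + X)/(2*X) (P(X) = (-54 + X)/((2*X)) = (-54 + X)*(1/(2*X)) = (-54 + X)/(2*X))
P(143)/j(76, -59) = ((½)*(-54 + 143)/143)/(76² - 238*(-59)) = ((½)*(1/143)*89)/(5776 + 14042) = (89/286)/19818 = (89/286)*(1/19818) = 89/5667948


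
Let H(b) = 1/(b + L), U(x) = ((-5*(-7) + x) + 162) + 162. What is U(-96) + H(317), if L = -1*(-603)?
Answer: 241961/920 ≈ 263.00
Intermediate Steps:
L = 603
U(x) = 359 + x (U(x) = ((35 + x) + 162) + 162 = (197 + x) + 162 = 359 + x)
H(b) = 1/(603 + b) (H(b) = 1/(b + 603) = 1/(603 + b))
U(-96) + H(317) = (359 - 96) + 1/(603 + 317) = 263 + 1/920 = 241961/920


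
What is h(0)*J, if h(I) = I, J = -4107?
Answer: 0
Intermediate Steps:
h(0)*J = 0*(-4107) = 0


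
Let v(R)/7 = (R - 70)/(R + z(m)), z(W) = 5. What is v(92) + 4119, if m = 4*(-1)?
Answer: 399697/97 ≈ 4120.6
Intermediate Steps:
m = -4
v(R) = 7*(-70 + R)/(5 + R) (v(R) = 7*((R - 70)/(R + 5)) = 7*((-70 + R)/(5 + R)) = 7*(-70 + R)/(5 + R))
v(92) + 4119 = 7*(-70 + 92)/(5 + 92) + 4119 = 7*22/97 + 4119 = 7*(1/97)*22 + 4119 = 154/97 + 4119 = 399697/97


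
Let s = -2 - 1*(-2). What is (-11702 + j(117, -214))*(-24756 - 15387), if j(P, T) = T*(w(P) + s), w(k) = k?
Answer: 1474853820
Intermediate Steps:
s = 0 (s = -2 + 2 = 0)
j(P, T) = P*T (j(P, T) = T*(P + 0) = T*P = P*T)
(-11702 + j(117, -214))*(-24756 - 15387) = (-11702 + 117*(-214))*(-24756 - 15387) = (-11702 - 25038)*(-40143) = -36740*(-40143) = 1474853820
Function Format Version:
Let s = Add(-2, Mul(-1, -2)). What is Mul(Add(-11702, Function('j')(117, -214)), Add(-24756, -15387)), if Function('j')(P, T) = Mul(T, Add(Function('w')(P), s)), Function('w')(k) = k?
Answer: 1474853820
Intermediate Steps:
s = 0 (s = Add(-2, 2) = 0)
Function('j')(P, T) = Mul(P, T) (Function('j')(P, T) = Mul(T, Add(P, 0)) = Mul(T, P) = Mul(P, T))
Mul(Add(-11702, Function('j')(117, -214)), Add(-24756, -15387)) = Mul(Add(-11702, Mul(117, -214)), Add(-24756, -15387)) = Mul(Add(-11702, -25038), -40143) = Mul(-36740, -40143) = 1474853820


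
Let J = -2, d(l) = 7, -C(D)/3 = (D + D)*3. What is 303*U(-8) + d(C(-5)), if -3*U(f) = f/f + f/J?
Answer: -498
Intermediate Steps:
C(D) = -18*D (C(D) = -3*(D + D)*3 = -3*2*D*3 = -18*D)
U(f) = -⅓ + f/6 (U(f) = -(f/f + f/(-2))/3 = -(1 + f*(-½))/3 = -(1 - f/2)/3 = -⅓ + f/6)
303*U(-8) + d(C(-5)) = 303*(-⅓ + (⅙)*(-8)) + 7 = 303*(-⅓ - 4/3) + 7 = 303*(-5/3) + 7 = -505 + 7 = -498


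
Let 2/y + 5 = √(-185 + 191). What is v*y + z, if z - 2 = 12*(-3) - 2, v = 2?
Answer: -704/19 - 4*√6/19 ≈ -37.568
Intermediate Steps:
y = 2/(-5 + √6) (y = 2/(-5 + √(-185 + 191)) = 2/(-5 + √6) ≈ -0.78416)
z = -36 (z = 2 + (12*(-3) - 2) = 2 + (-36 - 2) = 2 - 38 = -36)
v*y + z = 2*(-10/19 - 2*√6/19) - 36 = (-20/19 - 4*√6/19) - 36 = -704/19 - 4*√6/19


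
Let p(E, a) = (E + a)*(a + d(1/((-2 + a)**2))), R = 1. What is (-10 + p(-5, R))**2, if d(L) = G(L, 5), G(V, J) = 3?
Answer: 676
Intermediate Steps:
d(L) = 3
p(E, a) = (3 + a)*(E + a) (p(E, a) = (E + a)*(a + 3) = (E + a)*(3 + a) = (3 + a)*(E + a))
(-10 + p(-5, R))**2 = (-10 + (1**2 + 3*(-5) + 3*1 - 5*1))**2 = (-10 + (1 - 15 + 3 - 5))**2 = (-10 - 16)**2 = (-26)**2 = 676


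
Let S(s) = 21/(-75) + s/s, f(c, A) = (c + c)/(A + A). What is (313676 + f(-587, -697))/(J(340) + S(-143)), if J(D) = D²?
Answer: 5465818975/2014342546 ≈ 2.7135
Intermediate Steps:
f(c, A) = c/A (f(c, A) = (2*c)/((2*A)) = (2*c)*(1/(2*A)) = c/A)
S(s) = 18/25 (S(s) = 21*(-1/75) + 1 = -7/25 + 1 = 18/25)
(313676 + f(-587, -697))/(J(340) + S(-143)) = (313676 - 587/(-697))/(340² + 18/25) = (313676 - 587*(-1/697))/(115600 + 18/25) = (313676 + 587/697)/(2890018/25) = (218632759/697)*(25/2890018) = 5465818975/2014342546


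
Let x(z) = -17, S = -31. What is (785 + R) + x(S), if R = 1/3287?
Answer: 2524417/3287 ≈ 768.00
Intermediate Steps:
R = 1/3287 ≈ 0.00030423
(785 + R) + x(S) = (785 + 1/3287) - 17 = 2580296/3287 - 17 = 2524417/3287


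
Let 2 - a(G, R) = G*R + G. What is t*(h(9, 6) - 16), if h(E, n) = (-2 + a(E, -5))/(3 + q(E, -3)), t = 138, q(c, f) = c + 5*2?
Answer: -21804/11 ≈ -1982.2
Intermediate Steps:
q(c, f) = 10 + c (q(c, f) = c + 10 = 10 + c)
a(G, R) = 2 - G - G*R (a(G, R) = 2 - (G*R + G) = 2 - (G + G*R) = 2 + (-G - G*R) = 2 - G - G*R)
h(E, n) = 4*E/(13 + E) (h(E, n) = (-2 + (2 - E - 1*E*(-5)))/(3 + (10 + E)) = (-2 + (2 - E + 5*E))/(13 + E) = (-2 + (2 + 4*E))/(13 + E) = (4*E)/(13 + E) = 4*E/(13 + E))
t*(h(9, 6) - 16) = 138*(4*9/(13 + 9) - 16) = 138*(4*9/22 - 16) = 138*(4*9*(1/22) - 16) = 138*(18/11 - 16) = 138*(-158/11) = -21804/11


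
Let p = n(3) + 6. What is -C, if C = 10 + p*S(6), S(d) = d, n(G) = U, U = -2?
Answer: -34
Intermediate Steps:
n(G) = -2
p = 4 (p = -2 + 6 = 4)
C = 34 (C = 10 + 4*6 = 10 + 24 = 34)
-C = -1*34 = -34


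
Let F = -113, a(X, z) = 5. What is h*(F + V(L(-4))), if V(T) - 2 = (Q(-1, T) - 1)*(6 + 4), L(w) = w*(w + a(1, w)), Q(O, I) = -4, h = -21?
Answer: 3381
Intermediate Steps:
L(w) = w*(5 + w) (L(w) = w*(w + 5) = w*(5 + w))
V(T) = -48 (V(T) = 2 + (-4 - 1)*(6 + 4) = 2 - 5*10 = 2 - 50 = -48)
h*(F + V(L(-4))) = -21*(-113 - 48) = -21*(-161) = 3381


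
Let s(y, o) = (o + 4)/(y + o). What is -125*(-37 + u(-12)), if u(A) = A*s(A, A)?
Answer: 5125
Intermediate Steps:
s(y, o) = (4 + o)/(o + y)
u(A) = 2 + A/2 (u(A) = A*((4 + A)/(A + A)) = A*((4 + A)/((2*A))) = A*((1/(2*A))*(4 + A)) = A*((4 + A)/(2*A)) = 2 + A/2)
-125*(-37 + u(-12)) = -125*(-37 + (2 + (½)*(-12))) = -125*(-37 + (2 - 6)) = -125*(-37 - 4) = -125*(-41) = 5125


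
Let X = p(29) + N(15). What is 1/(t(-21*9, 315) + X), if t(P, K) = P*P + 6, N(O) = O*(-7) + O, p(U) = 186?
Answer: 1/35823 ≈ 2.7915e-5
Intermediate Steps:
N(O) = -6*O (N(O) = -7*O + O = -6*O)
t(P, K) = 6 + P**2 (t(P, K) = P**2 + 6 = 6 + P**2)
X = 96 (X = 186 - 6*15 = 186 - 90 = 96)
1/(t(-21*9, 315) + X) = 1/((6 + (-21*9)**2) + 96) = 1/((6 + (-189)**2) + 96) = 1/((6 + 35721) + 96) = 1/(35727 + 96) = 1/35823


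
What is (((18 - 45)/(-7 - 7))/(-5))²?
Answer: 729/4900 ≈ 0.14878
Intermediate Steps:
(((18 - 45)/(-7 - 7))/(-5))² = (-27/(-14)*(-⅕))² = (-27*(-1/14)*(-⅕))² = ((27/14)*(-⅕))² = (-27/70)² = 729/4900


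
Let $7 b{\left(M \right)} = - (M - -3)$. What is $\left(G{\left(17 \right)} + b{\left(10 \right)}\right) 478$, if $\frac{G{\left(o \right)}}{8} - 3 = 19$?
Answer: $\frac{582682}{7} \approx 83240.0$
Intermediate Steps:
$b{\left(M \right)} = - \frac{3}{7} - \frac{M}{7}$ ($b{\left(M \right)} = \frac{\left(-1\right) \left(M - -3\right)}{7} = \frac{\left(-1\right) \left(M + 3\right)}{7} = \frac{\left(-1\right) \left(3 + M\right)}{7} = \frac{-3 - M}{7} = - \frac{3}{7} - \frac{M}{7}$)
$G{\left(o \right)} = 176$ ($G{\left(o \right)} = 24 + 8 \cdot 19 = 24 + 152 = 176$)
$\left(G{\left(17 \right)} + b{\left(10 \right)}\right) 478 = \left(176 - \frac{13}{7}\right) 478 = \frac{1219}{7} \cdot 478 = \frac{582682}{7}$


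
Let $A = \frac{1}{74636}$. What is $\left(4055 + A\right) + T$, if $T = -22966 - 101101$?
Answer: $- \frac{8957215631}{74636} \approx -1.2001 \cdot 10^{5}$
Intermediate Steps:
$A = \frac{1}{74636} \approx 1.3398 \cdot 10^{-5}$
$T = -124067$ ($T = -22966 - 101101 = -124067$)
$\left(4055 + A\right) + T = \left(4055 + \frac{1}{74636}\right) - 124067 = \frac{302648981}{74636} - 124067 = - \frac{8957215631}{74636}$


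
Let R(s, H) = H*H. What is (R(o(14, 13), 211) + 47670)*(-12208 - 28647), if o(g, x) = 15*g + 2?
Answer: -3766463305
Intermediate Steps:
o(g, x) = 2 + 15*g
R(s, H) = H²
(R(o(14, 13), 211) + 47670)*(-12208 - 28647) = (211² + 47670)*(-12208 - 28647) = (44521 + 47670)*(-40855) = 92191*(-40855) = -3766463305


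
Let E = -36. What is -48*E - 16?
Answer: 1712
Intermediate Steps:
-48*E - 16 = -48*(-36) - 16 = 1728 - 16 = 1712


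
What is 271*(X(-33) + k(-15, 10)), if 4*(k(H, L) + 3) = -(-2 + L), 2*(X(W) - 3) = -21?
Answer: -6775/2 ≈ -3387.5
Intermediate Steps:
X(W) = -15/2 (X(W) = 3 + (1/2)*(-21) = 3 - 21/2 = -15/2)
k(H, L) = -5/2 - L/4 (k(H, L) = -3 + (-(-2 + L))/4 = -3 + (2 - L)/4 = -3 + (1/2 - L/4) = -5/2 - L/4)
271*(X(-33) + k(-15, 10)) = 271*(-15/2 + (-5/2 - 1/4*10)) = 271*(-15/2 + (-5/2 - 5/2)) = 271*(-15/2 - 5) = 271*(-25/2) = -6775/2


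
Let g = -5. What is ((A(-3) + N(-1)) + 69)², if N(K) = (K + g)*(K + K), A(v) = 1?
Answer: 6724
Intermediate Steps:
N(K) = 2*K*(-5 + K) (N(K) = (K - 5)*(K + K) = (-5 + K)*(2*K) = 2*K*(-5 + K))
((A(-3) + N(-1)) + 69)² = ((1 + 2*(-1)*(-5 - 1)) + 69)² = ((1 + 2*(-1)*(-6)) + 69)² = ((1 + 12) + 69)² = (13 + 69)² = 82² = 6724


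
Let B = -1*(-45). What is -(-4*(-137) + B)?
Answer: -593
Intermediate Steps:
B = 45
-(-4*(-137) + B) = -(-4*(-137) + 45) = -(548 + 45) = -1*593 = -593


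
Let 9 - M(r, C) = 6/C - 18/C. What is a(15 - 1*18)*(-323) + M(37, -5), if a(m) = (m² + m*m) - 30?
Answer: 19413/5 ≈ 3882.6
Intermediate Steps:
M(r, C) = 9 + 12/C (M(r, C) = 9 - (6/C - 18/C) = 9 - (-12)/C = 9 + 12/C)
a(m) = -30 + 2*m² (a(m) = (m² + m²) - 30 = 2*m² - 30 = -30 + 2*m²)
a(15 - 1*18)*(-323) + M(37, -5) = (-30 + 2*(15 - 1*18)²)*(-323) + (9 + 12/(-5)) = (-30 + 2*(15 - 18)²)*(-323) + (9 + 12*(-⅕)) = (-30 + 2*(-3)²)*(-323) + (9 - 12/5) = (-30 + 2*9)*(-323) + 33/5 = (-30 + 18)*(-323) + 33/5 = -12*(-323) + 33/5 = 3876 + 33/5 = 19413/5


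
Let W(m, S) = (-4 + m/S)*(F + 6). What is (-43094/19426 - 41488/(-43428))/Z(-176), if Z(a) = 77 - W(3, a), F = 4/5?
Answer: -484336520/40001942379 ≈ -0.012108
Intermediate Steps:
F = ⅘ (F = 4*(⅕) = ⅘ ≈ 0.80000)
W(m, S) = -136/5 + 34*m/(5*S) (W(m, S) = (-4 + m/S)*(⅘ + 6) = (-4 + m/S)*(34/5) = -136/5 + 34*m/(5*S))
Z(a) = 77 - 34*(3 - 4*a)/(5*a)
(-43094/19426 - 41488/(-43428))/Z(-176) = (-43094/19426 - 41488/(-43428))/(((⅕)*(-102 + 521*(-176))/(-176))) = (-43094*1/19426 - 41488*(-1/43428))/(((⅕)*(-1/176)*(-102 - 91696))) = (-21547/9713 + 10372/10857)/(((⅕)*(-1/176)*(-91798))) = -12108413/(9586731*45899/440) = -12108413/9586731*440/45899 = -484336520/40001942379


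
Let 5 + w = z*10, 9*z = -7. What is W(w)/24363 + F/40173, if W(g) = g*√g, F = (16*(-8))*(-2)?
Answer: 256/40173 - 115*I*√115/657801 ≈ 0.0063724 - 0.0018748*I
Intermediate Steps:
z = -7/9 (z = (⅑)*(-7) = -7/9 ≈ -0.77778)
w = -115/9 (w = -5 - 7/9*10 = -5 - 70/9 = -115/9 ≈ -12.778)
F = 256 (F = -128*(-2) = 256)
W(g) = g^(3/2)
W(w)/24363 + F/40173 = (-115/9)^(3/2)/24363 + 256/40173 = -115*I*√115/27*(1/24363) + 256*(1/40173) = -115*I*√115/657801 + 256/40173 = 256/40173 - 115*I*√115/657801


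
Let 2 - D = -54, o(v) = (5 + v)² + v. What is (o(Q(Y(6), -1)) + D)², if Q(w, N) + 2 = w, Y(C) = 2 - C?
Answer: 2601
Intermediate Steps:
Q(w, N) = -2 + w
o(v) = v + (5 + v)²
D = 56 (D = 2 - 1*(-54) = 2 + 54 = 56)
(o(Q(Y(6), -1)) + D)² = (((-2 + (2 - 1*6)) + (5 + (-2 + (2 - 1*6)))²) + 56)² = (((-2 + (2 - 6)) + (5 + (-2 + (2 - 6)))²) + 56)² = (((-2 - 4) + (5 + (-2 - 4))²) + 56)² = ((-6 + (5 - 6)²) + 56)² = ((-6 + (-1)²) + 56)² = ((-6 + 1) + 56)² = (-5 + 56)² = 51² = 2601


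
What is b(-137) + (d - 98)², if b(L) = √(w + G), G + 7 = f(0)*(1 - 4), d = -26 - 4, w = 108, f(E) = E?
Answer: 16384 + √101 ≈ 16394.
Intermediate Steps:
d = -30
G = -7 (G = -7 + 0*(1 - 4) = -7 + 0*(-3) = -7 + 0 = -7)
b(L) = √101 (b(L) = √(108 - 7) = √101)
b(-137) + (d - 98)² = √101 + (-30 - 98)² = √101 + (-128)² = √101 + 16384 = 16384 + √101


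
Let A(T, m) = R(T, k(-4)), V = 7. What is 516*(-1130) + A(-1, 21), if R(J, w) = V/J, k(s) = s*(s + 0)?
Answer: -583087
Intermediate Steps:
k(s) = s**2 (k(s) = s*s = s**2)
R(J, w) = 7/J
A(T, m) = 7/T
516*(-1130) + A(-1, 21) = 516*(-1130) + 7/(-1) = -583080 + 7*(-1) = -583080 - 7 = -583087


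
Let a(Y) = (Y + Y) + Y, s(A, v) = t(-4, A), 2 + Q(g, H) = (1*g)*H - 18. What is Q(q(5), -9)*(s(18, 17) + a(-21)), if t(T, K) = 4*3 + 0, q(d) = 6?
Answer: 3774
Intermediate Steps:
Q(g, H) = -20 + H*g (Q(g, H) = -2 + ((1*g)*H - 18) = -2 + (g*H - 18) = -2 + (H*g - 18) = -2 + (-18 + H*g) = -20 + H*g)
t(T, K) = 12 (t(T, K) = 12 + 0 = 12)
s(A, v) = 12
a(Y) = 3*Y (a(Y) = 2*Y + Y = 3*Y)
Q(q(5), -9)*(s(18, 17) + a(-21)) = (-20 - 9*6)*(12 + 3*(-21)) = (-20 - 54)*(12 - 63) = -74*(-51) = 3774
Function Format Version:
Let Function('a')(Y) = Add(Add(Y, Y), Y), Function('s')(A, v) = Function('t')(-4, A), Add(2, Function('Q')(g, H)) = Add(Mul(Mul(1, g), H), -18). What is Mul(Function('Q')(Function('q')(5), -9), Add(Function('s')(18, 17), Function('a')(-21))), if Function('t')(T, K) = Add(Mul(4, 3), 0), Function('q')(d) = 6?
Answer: 3774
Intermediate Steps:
Function('Q')(g, H) = Add(-20, Mul(H, g)) (Function('Q')(g, H) = Add(-2, Add(Mul(Mul(1, g), H), -18)) = Add(-2, Add(Mul(g, H), -18)) = Add(-2, Add(Mul(H, g), -18)) = Add(-2, Add(-18, Mul(H, g))) = Add(-20, Mul(H, g)))
Function('t')(T, K) = 12 (Function('t')(T, K) = Add(12, 0) = 12)
Function('s')(A, v) = 12
Function('a')(Y) = Mul(3, Y) (Function('a')(Y) = Add(Mul(2, Y), Y) = Mul(3, Y))
Mul(Function('Q')(Function('q')(5), -9), Add(Function('s')(18, 17), Function('a')(-21))) = Mul(Add(-20, Mul(-9, 6)), Add(12, Mul(3, -21))) = Mul(Add(-20, -54), Add(12, -63)) = Mul(-74, -51) = 3774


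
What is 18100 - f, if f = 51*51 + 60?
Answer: 15439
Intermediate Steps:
f = 2661 (f = 2601 + 60 = 2661)
18100 - f = 18100 - 1*2661 = 18100 - 2661 = 15439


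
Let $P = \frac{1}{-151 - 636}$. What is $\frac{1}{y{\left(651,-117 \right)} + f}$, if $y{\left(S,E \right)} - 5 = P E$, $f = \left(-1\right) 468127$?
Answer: $- \frac{787}{368411897} \approx -2.1362 \cdot 10^{-6}$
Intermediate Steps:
$f = -468127$
$P = - \frac{1}{787}$ ($P = \frac{1}{-787} = - \frac{1}{787} \approx -0.0012706$)
$y{\left(S,E \right)} = 5 - \frac{E}{787}$
$\frac{1}{y{\left(651,-117 \right)} + f} = \frac{1}{\left(5 - - \frac{117}{787}\right) - 468127} = \frac{1}{\left(5 + \frac{117}{787}\right) - 468127} = \frac{1}{\frac{4052}{787} - 468127} = \frac{1}{- \frac{368411897}{787}} = - \frac{787}{368411897}$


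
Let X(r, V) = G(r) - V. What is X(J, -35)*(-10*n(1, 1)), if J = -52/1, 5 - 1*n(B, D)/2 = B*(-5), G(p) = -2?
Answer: -6600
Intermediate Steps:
n(B, D) = 10 + 10*B (n(B, D) = 10 - 2*B*(-5) = 10 - (-10)*B = 10 + 10*B)
J = -52 (J = -52*1 = -52)
X(r, V) = -2 - V
X(J, -35)*(-10*n(1, 1)) = (-2 - 1*(-35))*(-10*(10 + 10*1)) = (-2 + 35)*(-10*(10 + 10)) = 33*(-10*20) = 33*(-200) = -6600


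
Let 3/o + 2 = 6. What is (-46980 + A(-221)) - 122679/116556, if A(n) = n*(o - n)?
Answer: -932329526/9713 ≈ -95988.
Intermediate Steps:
o = 3/4 (o = 3/(-2 + 6) = 3/4 ≈ 0.75000)
A(n) = n*(3/4 - n)
(-46980 + A(-221)) - 122679/116556 = (-46980 + (1/4)*(-221)*(3 - 4*(-221))) - 122679/116556 = (-46980 + (1/4)*(-221)*(3 + 884)) - 122679*1/116556 = (-46980 + (1/4)*(-221)*887) - 40893/38852 = (-46980 - 196027/4) - 40893/38852 = -383947/4 - 40893/38852 = -932329526/9713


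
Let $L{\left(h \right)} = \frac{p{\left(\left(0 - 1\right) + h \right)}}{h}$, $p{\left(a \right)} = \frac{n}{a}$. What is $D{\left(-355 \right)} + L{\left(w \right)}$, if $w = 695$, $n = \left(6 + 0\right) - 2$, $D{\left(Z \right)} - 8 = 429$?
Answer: $\frac{105389107}{241165} \approx 437.0$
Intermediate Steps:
$D{\left(Z \right)} = 437$ ($D{\left(Z \right)} = 8 + 429 = 437$)
$n = 4$ ($n = 6 - 2 = 4$)
$p{\left(a \right)} = \frac{4}{a}$
$L{\left(h \right)} = \frac{4}{h \left(-1 + h\right)}$ ($L{\left(h \right)} = \frac{4 \frac{1}{\left(0 - 1\right) + h}}{h} = \frac{4 \frac{1}{-1 + h}}{h} = \frac{4}{h \left(-1 + h\right)}$)
$D{\left(-355 \right)} + L{\left(w \right)} = 437 + \frac{4}{695 \left(-1 + 695\right)} = 437 + 4 \cdot \frac{1}{695} \cdot \frac{1}{694} = 437 + \frac{2}{241165} = \frac{105389107}{241165}$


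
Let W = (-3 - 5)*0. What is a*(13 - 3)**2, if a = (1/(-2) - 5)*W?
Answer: 0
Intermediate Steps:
W = 0 (W = -8*0 = 0)
a = 0 (a = (1/(-2) - 5)*0 = (-1/2 - 5)*0 = -11/2*0 = 0)
a*(13 - 3)**2 = 0*(13 - 3)**2 = 0*10**2 = 0*100 = 0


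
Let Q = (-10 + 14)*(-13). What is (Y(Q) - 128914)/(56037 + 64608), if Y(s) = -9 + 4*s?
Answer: -129131/120645 ≈ -1.0703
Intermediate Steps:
Q = -52 (Q = 4*(-13) = -52)
(Y(Q) - 128914)/(56037 + 64608) = ((-9 + 4*(-52)) - 128914)/(56037 + 64608) = ((-9 - 208) - 128914)/120645 = (-217 - 128914)*(1/120645) = -129131*1/120645 = -129131/120645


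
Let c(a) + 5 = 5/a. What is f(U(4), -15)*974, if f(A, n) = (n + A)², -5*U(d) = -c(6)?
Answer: 4395175/18 ≈ 2.4418e+5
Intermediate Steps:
c(a) = -5 + 5/a
U(d) = -⅚ (U(d) = -(-1)*(-5 + 5/6)/5 = -(-1)*(-5 + 5*(⅙))/5 = -(-1)*(-5 + ⅚)/5 = -(-1)*(-25)/(5*6) = -⅕*25/6 = -⅚)
f(A, n) = (A + n)²
f(U(4), -15)*974 = (-⅚ - 15)²*974 = (-95/6)²*974 = (9025/36)*974 = 4395175/18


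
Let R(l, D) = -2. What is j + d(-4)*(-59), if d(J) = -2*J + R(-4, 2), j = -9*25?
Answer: -579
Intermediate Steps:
j = -225
d(J) = -2 - 2*J (d(J) = -2*J - 2 = -2 - 2*J)
j + d(-4)*(-59) = -225 + (-2 - 2*(-4))*(-59) = -225 + (-2 + 8)*(-59) = -225 + 6*(-59) = -225 - 354 = -579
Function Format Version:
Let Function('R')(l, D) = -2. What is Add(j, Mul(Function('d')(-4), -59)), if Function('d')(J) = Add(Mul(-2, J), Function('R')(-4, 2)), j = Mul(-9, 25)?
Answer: -579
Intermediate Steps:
j = -225
Function('d')(J) = Add(-2, Mul(-2, J)) (Function('d')(J) = Add(Mul(-2, J), -2) = Add(-2, Mul(-2, J)))
Add(j, Mul(Function('d')(-4), -59)) = Add(-225, Mul(Add(-2, Mul(-2, -4)), -59)) = Add(-225, Mul(Add(-2, 8), -59)) = Add(-225, Mul(6, -59)) = Add(-225, -354) = -579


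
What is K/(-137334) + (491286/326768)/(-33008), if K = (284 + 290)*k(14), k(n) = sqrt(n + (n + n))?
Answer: -245643/5392979072 - 287*sqrt(42)/68667 ≈ -0.027132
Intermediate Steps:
k(n) = sqrt(3)*sqrt(n) (k(n) = sqrt(n + 2*n) = sqrt(3*n) = sqrt(3)*sqrt(n))
K = 574*sqrt(42) (K = (284 + 290)*(sqrt(3)*sqrt(14)) = 574*sqrt(42) ≈ 3719.9)
K/(-137334) + (491286/326768)/(-33008) = (574*sqrt(42))/(-137334) + (491286/326768)/(-33008) = (574*sqrt(42))*(-1/137334) + (491286*(1/326768))*(-1/33008) = -287*sqrt(42)/68667 + (245643/163384)*(-1/33008) = -287*sqrt(42)/68667 - 245643/5392979072 = -245643/5392979072 - 287*sqrt(42)/68667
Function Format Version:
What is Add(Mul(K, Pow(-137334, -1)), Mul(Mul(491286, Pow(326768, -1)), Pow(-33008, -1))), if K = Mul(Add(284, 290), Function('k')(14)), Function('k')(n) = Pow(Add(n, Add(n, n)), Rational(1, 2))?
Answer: Add(Rational(-245643, 5392979072), Mul(Rational(-287, 68667), Pow(42, Rational(1, 2)))) ≈ -0.027132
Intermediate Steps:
Function('k')(n) = Mul(Pow(3, Rational(1, 2)), Pow(n, Rational(1, 2))) (Function('k')(n) = Pow(Add(n, Mul(2, n)), Rational(1, 2)) = Pow(Mul(3, n), Rational(1, 2)) = Mul(Pow(3, Rational(1, 2)), Pow(n, Rational(1, 2))))
K = Mul(574, Pow(42, Rational(1, 2))) (K = Mul(Add(284, 290), Mul(Pow(3, Rational(1, 2)), Pow(14, Rational(1, 2)))) = Mul(574, Pow(42, Rational(1, 2))) ≈ 3719.9)
Add(Mul(K, Pow(-137334, -1)), Mul(Mul(491286, Pow(326768, -1)), Pow(-33008, -1))) = Add(Mul(Mul(574, Pow(42, Rational(1, 2))), Pow(-137334, -1)), Mul(Mul(491286, Pow(326768, -1)), Pow(-33008, -1))) = Add(Mul(Mul(574, Pow(42, Rational(1, 2))), Rational(-1, 137334)), Mul(Mul(491286, Rational(1, 326768)), Rational(-1, 33008))) = Add(Mul(Rational(-287, 68667), Pow(42, Rational(1, 2))), Mul(Rational(245643, 163384), Rational(-1, 33008))) = Add(Mul(Rational(-287, 68667), Pow(42, Rational(1, 2))), Rational(-245643, 5392979072)) = Add(Rational(-245643, 5392979072), Mul(Rational(-287, 68667), Pow(42, Rational(1, 2))))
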